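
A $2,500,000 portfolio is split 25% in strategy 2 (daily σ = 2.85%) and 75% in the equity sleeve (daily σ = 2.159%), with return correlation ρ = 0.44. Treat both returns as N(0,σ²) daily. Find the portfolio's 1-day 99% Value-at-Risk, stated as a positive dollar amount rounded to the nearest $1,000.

$118,000

σ_p² = 0.25²·2.85² + 0.75²·2.159² + 2·0.44·0.25·0.75·2.85·2.159 = 4.1449 (%²).
σ_p = √4.1449 = 2.036%.
At 99%, z = 2.326.
VaR = 2.326 × 2.036% = 4.736%; on $2,500,000 that is $118,400.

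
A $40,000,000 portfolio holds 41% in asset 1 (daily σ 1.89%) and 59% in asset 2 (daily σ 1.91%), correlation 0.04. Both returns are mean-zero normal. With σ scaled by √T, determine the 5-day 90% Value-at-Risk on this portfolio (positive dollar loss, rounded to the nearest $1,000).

σ_p = √(0.41²·1.89² + 0.59²·1.91² + 2·0.04·0.41·0.59·1.89·1.91) = 1.393%.
σ_{5d} = 1.393% × √5 = 3.115%.
z(90%) = 1.282.
VaR = 1.282 × 3.115% = 3.993%; on $40,000,000 that is $1,597,200.

$1,597,000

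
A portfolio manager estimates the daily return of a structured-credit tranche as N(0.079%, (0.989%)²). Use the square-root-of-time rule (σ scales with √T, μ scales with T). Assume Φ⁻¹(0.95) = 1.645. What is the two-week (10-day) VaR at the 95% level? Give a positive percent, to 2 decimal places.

4.35%

σ_{10d} = 0.989% × √10 = 3.127%; μ_{10d} = 10 × 0.079% = 0.790%.
VaR = −(0.790%) + 1.645 × 3.127% = 4.354%.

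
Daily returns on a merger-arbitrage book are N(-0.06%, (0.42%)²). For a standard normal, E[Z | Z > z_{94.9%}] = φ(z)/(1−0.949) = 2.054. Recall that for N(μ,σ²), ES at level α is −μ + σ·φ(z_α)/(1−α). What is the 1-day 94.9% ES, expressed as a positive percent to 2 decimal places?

0.92%

ES = −(-0.06%) + 0.42% × 2.054 = 0.923%.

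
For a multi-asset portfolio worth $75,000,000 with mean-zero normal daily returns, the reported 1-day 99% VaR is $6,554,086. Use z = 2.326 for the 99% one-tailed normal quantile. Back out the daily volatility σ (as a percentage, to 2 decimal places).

VaR as a fraction: $6,554,086 / $75,000,000 = 8.739%.
σ = VaR / z = 8.739% / 2.326 = 3.757%.

3.76%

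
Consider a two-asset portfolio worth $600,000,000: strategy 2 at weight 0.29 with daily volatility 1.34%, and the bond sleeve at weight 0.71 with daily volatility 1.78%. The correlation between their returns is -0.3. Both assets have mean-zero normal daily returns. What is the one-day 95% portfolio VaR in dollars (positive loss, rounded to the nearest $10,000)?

$11,900,000

σ_p² = 0.29²·1.34² + 0.71²·1.78² + 2·-0.3·0.29·0.71·1.34·1.78 = 1.4535 (%²).
σ_p = √1.4535 = 1.206%.
At 95%, z = 1.645.
VaR = 1.645 × 1.206% = 1.984%; on $600,000,000 that is $11,904,000.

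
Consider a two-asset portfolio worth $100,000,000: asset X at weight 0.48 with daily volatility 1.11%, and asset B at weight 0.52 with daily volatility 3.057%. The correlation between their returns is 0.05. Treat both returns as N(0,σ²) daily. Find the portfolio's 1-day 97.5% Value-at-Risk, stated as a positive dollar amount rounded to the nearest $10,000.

σ_p² = 0.48²·1.11² + 0.52²·3.057² + 2·0.05·0.48·0.52·1.11·3.057 = 2.8955 (%²).
σ_p = √2.8955 = 1.702%.
At 97.5%, z = 1.960.
VaR = 1.960 × 1.702% = 3.336%; on $100,000,000 that is $3,336,000.

$3,340,000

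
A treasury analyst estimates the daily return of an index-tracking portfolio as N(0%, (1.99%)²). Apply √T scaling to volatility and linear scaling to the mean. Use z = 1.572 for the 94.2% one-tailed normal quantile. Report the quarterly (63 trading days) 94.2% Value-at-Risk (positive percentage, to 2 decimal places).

24.83%

σ_{63d} = 1.99% × √63 = 15.795%.
VaR = 1.572 × 15.795% = 24.830%.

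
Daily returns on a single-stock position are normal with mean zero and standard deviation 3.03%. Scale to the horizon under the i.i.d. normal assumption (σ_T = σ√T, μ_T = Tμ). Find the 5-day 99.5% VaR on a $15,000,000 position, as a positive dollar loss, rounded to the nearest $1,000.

At 99.5%, z = 2.576.
σ_{5d} = 3.03% × √5 = 6.775%.
VaR = 2.576 × 6.775% = 17.452%.
On $15,000,000: 0.17452 × $15,000,000 = $2,617,800.

$2,618,000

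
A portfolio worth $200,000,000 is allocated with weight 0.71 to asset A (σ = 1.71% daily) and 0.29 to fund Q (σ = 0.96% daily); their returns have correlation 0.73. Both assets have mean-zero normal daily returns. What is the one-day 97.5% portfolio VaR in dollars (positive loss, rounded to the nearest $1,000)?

σ_p² = 0.71²·1.71² + 0.29²·0.96² + 2·0.73·0.71·0.29·1.71·0.96 = 2.0450 (%²).
σ_p = √2.0450 = 1.430%.
At 97.5%, z = 1.960.
VaR = 1.960 × 1.430% = 2.803%; on $200,000,000 that is $5,606,000.

$5,606,000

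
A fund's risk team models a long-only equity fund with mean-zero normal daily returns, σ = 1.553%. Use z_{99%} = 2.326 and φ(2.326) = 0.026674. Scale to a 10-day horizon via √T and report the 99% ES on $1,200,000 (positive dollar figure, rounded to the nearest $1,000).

$157,000

σ_{10d} = 1.553% × √10 = 4.911%.
ES multiplier = φ(z)/(1−α) = 0.026674/0.01 = 2.667.
ES = 4.911% × 2.667 = 13.098%; on $1,200,000: $157,176.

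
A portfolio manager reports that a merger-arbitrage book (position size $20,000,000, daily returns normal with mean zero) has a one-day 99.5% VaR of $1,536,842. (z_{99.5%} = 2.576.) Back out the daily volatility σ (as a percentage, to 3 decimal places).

VaR as a fraction: $1,536,842 / $20,000,000 = 7.684%.
σ = VaR / z = 7.684% / 2.576 = 2.983%.

2.983%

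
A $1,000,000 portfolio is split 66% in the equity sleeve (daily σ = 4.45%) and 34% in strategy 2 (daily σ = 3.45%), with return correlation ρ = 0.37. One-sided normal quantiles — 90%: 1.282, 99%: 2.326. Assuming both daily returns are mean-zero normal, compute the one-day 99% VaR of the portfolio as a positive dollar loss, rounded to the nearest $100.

$82,400

σ_p² = 0.66²·4.45² + 0.34²·3.45² + 2·0.37·0.66·0.34·4.45·3.45 = 12.5513 (%²).
σ_p = √12.5513 = 3.543%.
VaR = 2.326 × 3.543% = 8.241%; on $1,000,000 that is $82,410.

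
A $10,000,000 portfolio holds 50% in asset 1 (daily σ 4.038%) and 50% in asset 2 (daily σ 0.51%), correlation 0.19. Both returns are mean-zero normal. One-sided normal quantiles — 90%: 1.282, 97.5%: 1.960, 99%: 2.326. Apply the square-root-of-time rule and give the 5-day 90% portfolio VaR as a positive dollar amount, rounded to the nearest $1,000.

σ_p = √(0.5²·4.038² + 0.5²·0.51² + 2·0.19·0.5·0.5·4.038·0.51) = 2.083%.
σ_{5d} = 2.083% × √5 = 4.658%.
VaR = 1.282 × 4.658% = 5.972%; on $10,000,000 that is $597,200.

$597,000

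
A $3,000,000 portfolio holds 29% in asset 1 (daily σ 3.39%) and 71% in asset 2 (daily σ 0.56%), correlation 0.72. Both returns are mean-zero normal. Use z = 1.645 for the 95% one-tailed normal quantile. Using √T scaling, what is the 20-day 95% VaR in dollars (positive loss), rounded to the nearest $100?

σ_p = √(0.29²·3.39² + 0.71²·0.56² + 2·0.72·0.29·0.71·3.39·0.56) = 1.299%.
σ_{20d} = 1.299% × √20 = 5.809%.
VaR = 1.645 × 5.809% = 9.556%; on $3,000,000 that is $286,680.

$286,700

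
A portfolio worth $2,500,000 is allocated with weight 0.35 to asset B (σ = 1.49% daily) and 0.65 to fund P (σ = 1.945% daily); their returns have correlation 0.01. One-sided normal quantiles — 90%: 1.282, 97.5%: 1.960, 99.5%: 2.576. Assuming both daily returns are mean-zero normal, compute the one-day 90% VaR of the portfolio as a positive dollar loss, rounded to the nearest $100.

σ_p² = 0.35²·1.49² + 0.65²·1.945² + 2·0.01·0.35·0.65·1.49·1.945 = 1.8835 (%²).
σ_p = √1.8835 = 1.372%.
VaR = 1.282 × 1.372% = 1.759%; on $2,500,000 that is $43,975.

$44,000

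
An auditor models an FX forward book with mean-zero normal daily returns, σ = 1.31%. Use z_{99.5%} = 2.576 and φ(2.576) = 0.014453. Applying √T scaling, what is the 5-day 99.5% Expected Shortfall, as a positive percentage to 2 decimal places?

σ_{5d} = 1.31% × √5 = 2.929%.
ES multiplier = φ(z)/(1−α) = 0.014453/0.005 = 2.891.
ES = 2.929% × 2.891 = 8.468%.

8.47%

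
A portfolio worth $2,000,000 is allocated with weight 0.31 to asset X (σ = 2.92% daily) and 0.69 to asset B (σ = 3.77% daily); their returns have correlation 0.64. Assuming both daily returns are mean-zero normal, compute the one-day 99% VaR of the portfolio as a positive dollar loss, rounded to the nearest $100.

$151,500

σ_p² = 0.31²·2.92² + 0.69²·3.77² + 2·0.64·0.31·0.69·2.92·3.77 = 10.6002 (%²).
σ_p = √10.6002 = 3.256%.
At 99%, z = 2.326.
VaR = 2.326 × 3.256% = 7.573%; on $2,000,000 that is $151,460.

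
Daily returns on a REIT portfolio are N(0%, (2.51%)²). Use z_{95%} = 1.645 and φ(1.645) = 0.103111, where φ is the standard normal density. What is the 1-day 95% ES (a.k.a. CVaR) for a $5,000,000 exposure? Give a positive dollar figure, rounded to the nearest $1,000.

Tail multiplier: φ(z)/(1−α) = 0.103111 / 0.05 = 2.062.
ES = 2.51% × 2.062 = 5.176%.
On $5,000,000: 0.05176 × $5,000,000 = $258,800.

$259,000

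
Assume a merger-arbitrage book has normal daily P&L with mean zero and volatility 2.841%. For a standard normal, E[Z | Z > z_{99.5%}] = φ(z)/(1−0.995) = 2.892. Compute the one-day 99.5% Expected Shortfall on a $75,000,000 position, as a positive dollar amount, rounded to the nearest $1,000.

$6,162,000

ES = 2.841% × 2.892 = 8.216%.
On $75,000,000: 0.08216 × $75,000,000 = $6,162,000.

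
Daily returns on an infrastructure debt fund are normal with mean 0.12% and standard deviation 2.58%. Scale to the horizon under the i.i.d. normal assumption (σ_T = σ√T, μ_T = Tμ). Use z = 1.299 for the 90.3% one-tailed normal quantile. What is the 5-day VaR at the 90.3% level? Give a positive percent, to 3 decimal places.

6.894%

σ_{5d} = 2.58% × √5 = 5.769%; μ_{5d} = 5 × 0.12% = 0.600%.
VaR = −(0.600%) + 1.299 × 5.769% = 6.894%.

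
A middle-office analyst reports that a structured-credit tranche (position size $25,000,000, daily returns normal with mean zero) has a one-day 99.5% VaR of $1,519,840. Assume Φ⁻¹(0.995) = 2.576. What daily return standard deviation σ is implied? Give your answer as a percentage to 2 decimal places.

VaR as a fraction: $1,519,840 / $25,000,000 = 6.079%.
σ = VaR / z = 6.079% / 2.576 = 2.360%.

2.36%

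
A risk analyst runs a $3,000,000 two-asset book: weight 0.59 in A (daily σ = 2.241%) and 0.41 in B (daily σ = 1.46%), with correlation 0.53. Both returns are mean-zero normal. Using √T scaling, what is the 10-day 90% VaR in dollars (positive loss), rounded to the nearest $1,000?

$209,000

σ_p = √(0.59²·2.241² + 0.41²·1.46² + 2·0.53·0.59·0.41·2.241·1.46) = 1.716%.
σ_{10d} = 1.716% × √10 = 5.426%.
z(90%) = 1.282.
VaR = 1.282 × 5.426% = 6.956%; on $3,000,000 that is $208,680.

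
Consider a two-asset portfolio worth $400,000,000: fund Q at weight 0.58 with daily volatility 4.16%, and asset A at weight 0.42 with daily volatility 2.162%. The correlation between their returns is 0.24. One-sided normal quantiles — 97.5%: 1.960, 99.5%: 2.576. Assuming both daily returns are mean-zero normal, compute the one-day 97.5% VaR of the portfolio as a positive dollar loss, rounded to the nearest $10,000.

$21,750,000

σ_p² = 0.58²·4.16² + 0.42²·2.162² + 2·0.24·0.58·0.42·4.16·2.162 = 7.6978 (%²).
σ_p = √7.6978 = 2.774%.
VaR = 1.960 × 2.774% = 5.437%; on $400,000,000 that is $21,748,000.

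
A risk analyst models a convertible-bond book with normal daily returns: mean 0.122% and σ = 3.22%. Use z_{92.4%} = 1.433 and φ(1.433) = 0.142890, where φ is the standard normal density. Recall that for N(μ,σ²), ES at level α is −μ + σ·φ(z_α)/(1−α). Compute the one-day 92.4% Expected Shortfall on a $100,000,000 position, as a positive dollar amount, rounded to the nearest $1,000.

Tail multiplier: φ(z)/(1−α) = 0.142890 / 0.076 = 1.880.
ES = −(0.122%) + 3.22% × 1.880 = 5.932%.
On $100,000,000: 0.05932 × $100,000,000 = $5,932,000.

$5,932,000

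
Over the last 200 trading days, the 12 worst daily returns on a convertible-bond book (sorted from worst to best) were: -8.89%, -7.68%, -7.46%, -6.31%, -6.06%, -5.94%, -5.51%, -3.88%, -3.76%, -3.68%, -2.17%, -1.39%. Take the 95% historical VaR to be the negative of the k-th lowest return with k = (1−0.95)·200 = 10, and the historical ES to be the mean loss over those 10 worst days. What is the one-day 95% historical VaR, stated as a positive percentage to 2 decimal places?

3.68%

k = 10; the 10th lowest return is -3.68%, so VaR = 3.68%.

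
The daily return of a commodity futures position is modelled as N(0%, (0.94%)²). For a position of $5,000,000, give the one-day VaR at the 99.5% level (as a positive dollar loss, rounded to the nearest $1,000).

$121,000

At 99.5% one-sided, z = 2.576.
VaR = z·σ = 2.576 × 0.94% = 2.421%.
On $5,000,000: 0.02421 × $5,000,000 = $121,050.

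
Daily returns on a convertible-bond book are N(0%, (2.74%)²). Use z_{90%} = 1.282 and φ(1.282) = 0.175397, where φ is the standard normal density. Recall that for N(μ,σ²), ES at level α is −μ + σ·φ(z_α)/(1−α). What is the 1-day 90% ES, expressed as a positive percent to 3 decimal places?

4.806%

Tail multiplier: φ(z)/(1−α) = 0.175397 / 0.1 = 1.754.
ES = 2.74% × 1.754 = 4.806%.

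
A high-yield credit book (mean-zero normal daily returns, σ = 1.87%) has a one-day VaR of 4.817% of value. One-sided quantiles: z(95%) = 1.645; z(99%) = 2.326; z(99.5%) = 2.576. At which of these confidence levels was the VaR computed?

Implied z = VaR/σ = 4.817 / 1.87 = 2.576.
This matches z(99.5%) = 2.576.

99.5%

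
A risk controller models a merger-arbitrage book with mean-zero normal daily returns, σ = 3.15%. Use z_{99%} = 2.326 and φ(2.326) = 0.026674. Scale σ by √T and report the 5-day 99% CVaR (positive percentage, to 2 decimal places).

σ_{5d} = 3.15% × √5 = 7.044%.
ES multiplier = φ(z)/(1−α) = 0.026674/0.01 = 2.667.
ES = 7.044% × 2.667 = 18.786%.

18.79%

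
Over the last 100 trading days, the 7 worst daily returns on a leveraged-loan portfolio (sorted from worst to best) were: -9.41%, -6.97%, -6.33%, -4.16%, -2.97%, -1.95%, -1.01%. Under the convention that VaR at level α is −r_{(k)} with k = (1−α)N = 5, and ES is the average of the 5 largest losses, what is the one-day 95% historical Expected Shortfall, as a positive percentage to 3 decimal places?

5.968%

The 5 worst returns sum to -29.84%.
ES = −(-29.84%) / 5 = 5.968%.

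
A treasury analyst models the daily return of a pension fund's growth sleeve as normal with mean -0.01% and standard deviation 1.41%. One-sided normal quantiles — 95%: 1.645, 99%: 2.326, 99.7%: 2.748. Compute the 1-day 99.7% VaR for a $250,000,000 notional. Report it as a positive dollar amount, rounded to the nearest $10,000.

$9,710,000

VaR = −μ + z·σ = −(-0.01%) + 2.748 × 1.41% = 3.885%.
On $250,000,000: 0.03885 × $250,000,000 = $9,712,500.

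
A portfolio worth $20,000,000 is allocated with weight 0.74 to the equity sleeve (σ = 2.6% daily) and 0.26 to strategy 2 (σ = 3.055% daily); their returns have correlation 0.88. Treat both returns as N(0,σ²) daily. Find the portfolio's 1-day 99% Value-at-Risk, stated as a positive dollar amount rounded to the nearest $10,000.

σ_p² = 0.74²·2.6² + 0.26²·3.055² + 2·0.88·0.74·0.26·2.6·3.055 = 7.0224 (%²).
σ_p = √7.0224 = 2.650%.
At 99%, z = 2.326.
VaR = 2.326 × 2.650% = 6.164%; on $20,000,000 that is $1,232,800.

$1,230,000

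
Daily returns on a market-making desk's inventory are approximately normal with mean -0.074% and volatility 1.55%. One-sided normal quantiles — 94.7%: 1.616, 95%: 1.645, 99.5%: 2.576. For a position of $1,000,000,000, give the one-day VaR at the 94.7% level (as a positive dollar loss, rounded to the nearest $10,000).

VaR = −μ + z·σ = −(-0.074%) + 1.616 × 1.55% = 2.579%.
On $1,000,000,000: 0.02579 × $1,000,000,000 = $25,790,000.

$25,790,000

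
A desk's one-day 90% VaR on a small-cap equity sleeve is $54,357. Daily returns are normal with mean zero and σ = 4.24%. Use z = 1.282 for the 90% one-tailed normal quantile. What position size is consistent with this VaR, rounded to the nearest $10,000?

$1,000,000

VaR as a fraction of value: z·σ = 1.282 × 4.24% = 5.43568%.
Position = $54,357 / 0.0543568 = $1,000,004.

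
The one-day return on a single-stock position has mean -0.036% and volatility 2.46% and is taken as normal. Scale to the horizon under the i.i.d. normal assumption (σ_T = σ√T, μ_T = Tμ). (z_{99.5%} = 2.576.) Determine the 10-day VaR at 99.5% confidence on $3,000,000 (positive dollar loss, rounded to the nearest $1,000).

$612,000

σ_{10d} = 2.46% × √10 = 7.779%; μ_{10d} = 10 × -0.036% = -0.360%.
VaR = −(-0.360%) + 2.576 × 7.779% = 20.399%.
On $3,000,000: 0.20399 × $3,000,000 = $611,970.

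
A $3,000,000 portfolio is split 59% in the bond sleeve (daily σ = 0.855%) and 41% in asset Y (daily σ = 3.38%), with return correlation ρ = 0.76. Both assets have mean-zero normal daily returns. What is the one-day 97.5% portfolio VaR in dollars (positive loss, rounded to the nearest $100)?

$105,800

σ_p² = 0.59²·0.855² + 0.41²·3.38² + 2·0.76·0.59·0.41·0.855·3.38 = 3.2375 (%²).
σ_p = √3.2375 = 1.799%.
At 97.5%, z = 1.960.
VaR = 1.960 × 1.799% = 3.526%; on $3,000,000 that is $105,780.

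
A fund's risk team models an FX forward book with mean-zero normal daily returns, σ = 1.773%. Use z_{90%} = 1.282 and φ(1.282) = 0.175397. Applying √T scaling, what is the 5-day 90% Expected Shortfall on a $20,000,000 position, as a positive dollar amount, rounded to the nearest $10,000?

$1,390,000

σ_{5d} = 1.773% × √5 = 3.965%.
ES multiplier = φ(z)/(1−α) = 0.175397/0.1 = 1.754.
ES = 3.965% × 1.754 = 6.955%; on $20,000,000: $1,391,000.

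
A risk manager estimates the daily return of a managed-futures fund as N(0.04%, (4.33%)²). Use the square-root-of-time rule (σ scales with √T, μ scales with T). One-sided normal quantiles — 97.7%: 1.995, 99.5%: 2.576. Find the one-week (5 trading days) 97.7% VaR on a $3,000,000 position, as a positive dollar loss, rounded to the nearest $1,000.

σ_{5d} = 4.33% × √5 = 9.682%; μ_{5d} = 5 × 0.04% = 0.200%.
VaR = −(0.200%) + 1.995 × 9.682% = 19.116%.
On $3,000,000: 0.19116 × $3,000,000 = $573,480.

$573,000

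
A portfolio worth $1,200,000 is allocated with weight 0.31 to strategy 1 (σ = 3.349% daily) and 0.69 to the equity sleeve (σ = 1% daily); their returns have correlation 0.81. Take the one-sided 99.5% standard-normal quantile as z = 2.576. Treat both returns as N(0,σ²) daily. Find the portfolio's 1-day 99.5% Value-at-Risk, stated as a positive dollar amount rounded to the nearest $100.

σ_p² = 0.31²·3.349² + 0.69²·1² + 2·0.81·0.31·0.69·3.349·1 = 2.7144 (%²).
σ_p = √2.7144 = 1.648%.
VaR = 2.576 × 1.648% = 4.245%; on $1,200,000 that is $50,940.

$50,900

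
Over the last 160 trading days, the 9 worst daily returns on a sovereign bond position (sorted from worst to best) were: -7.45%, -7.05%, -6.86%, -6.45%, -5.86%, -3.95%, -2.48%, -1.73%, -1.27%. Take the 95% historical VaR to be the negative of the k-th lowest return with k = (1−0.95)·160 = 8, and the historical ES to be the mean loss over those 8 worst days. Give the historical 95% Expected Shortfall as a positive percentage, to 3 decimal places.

5.229%

The 8 worst returns sum to -41.83%.
ES = −(-41.83%) / 8 = 5.22875% ≈ 5.229%.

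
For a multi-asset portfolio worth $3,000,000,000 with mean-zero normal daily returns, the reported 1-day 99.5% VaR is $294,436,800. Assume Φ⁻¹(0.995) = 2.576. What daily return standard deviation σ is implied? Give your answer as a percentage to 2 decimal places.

VaR as a fraction: $294,436,800 / $3,000,000,000 = 9.815%.
σ = VaR / z = 9.815% / 2.576 = 3.810%.

3.81%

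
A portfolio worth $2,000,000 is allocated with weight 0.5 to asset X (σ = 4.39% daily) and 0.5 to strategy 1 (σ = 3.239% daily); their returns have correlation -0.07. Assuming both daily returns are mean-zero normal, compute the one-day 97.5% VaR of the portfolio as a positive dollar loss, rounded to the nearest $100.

$103,300

σ_p² = 0.5²·4.39² + 0.5²·3.239² + 2·-0.07·0.5·0.5·4.39·3.239 = 6.9431 (%²).
σ_p = √6.9431 = 2.635%.
At 97.5%, z = 1.960.
VaR = 1.960 × 2.635% = 5.165%; on $2,000,000 that is $103,300.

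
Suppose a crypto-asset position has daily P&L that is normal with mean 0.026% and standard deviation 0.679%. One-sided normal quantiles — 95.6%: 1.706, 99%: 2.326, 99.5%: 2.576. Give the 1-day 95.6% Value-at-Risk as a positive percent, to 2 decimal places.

1.13%

VaR = −μ + z·σ = −(0.026%) + 1.706 × 0.679% = 1.132%.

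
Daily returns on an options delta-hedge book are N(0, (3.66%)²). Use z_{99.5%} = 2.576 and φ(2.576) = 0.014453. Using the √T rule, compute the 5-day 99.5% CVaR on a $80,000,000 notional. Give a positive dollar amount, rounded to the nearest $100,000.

σ_{5d} = 3.66% × √5 = 8.184%.
ES multiplier = φ(z)/(1−α) = 0.014453/0.005 = 2.891.
ES = 8.184% × 2.891 = 23.660%; on $80,000,000: $18,928,000.

$18,900,000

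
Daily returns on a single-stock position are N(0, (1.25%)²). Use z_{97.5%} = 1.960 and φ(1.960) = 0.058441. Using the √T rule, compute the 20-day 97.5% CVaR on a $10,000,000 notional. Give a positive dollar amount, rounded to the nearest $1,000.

$1,307,000

σ_{20d} = 1.25% × √20 = 5.590%.
ES multiplier = φ(z)/(1−α) = 0.058441/0.025 = 2.338.
ES = 5.590% × 2.338 = 13.069%; on $10,000,000: $1,306,900.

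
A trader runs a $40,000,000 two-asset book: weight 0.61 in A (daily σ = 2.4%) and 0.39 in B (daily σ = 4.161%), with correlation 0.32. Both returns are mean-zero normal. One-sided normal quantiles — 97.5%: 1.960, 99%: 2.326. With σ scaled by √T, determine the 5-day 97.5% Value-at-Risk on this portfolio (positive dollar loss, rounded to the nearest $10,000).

σ_p = √(0.61²·2.4² + 0.39²·4.161² + 2·0.32·0.61·0.39·2.4·4.161) = 2.509%.
σ_{5d} = 2.509% × √5 = 5.610%.
VaR = 1.960 × 5.610% = 10.996%; on $40,000,000 that is $4,398,400.

$4,400,000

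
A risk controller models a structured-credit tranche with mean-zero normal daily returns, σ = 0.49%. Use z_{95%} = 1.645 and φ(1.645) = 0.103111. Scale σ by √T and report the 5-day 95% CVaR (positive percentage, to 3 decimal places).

2.260%

σ_{5d} = 0.49% × √5 = 1.096%.
ES multiplier = φ(z)/(1−α) = 0.103111/0.05 = 2.062.
ES = 1.096% × 2.062 = 2.260%.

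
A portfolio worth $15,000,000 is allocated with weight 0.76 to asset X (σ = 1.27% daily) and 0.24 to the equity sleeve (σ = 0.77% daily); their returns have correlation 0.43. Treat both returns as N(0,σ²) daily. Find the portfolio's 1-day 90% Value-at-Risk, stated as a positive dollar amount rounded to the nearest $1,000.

σ_p² = 0.76²·1.27² + 0.24²·0.77² + 2·0.43·0.76·0.24·1.27·0.77 = 1.1192 (%²).
σ_p = √1.1192 = 1.058%.
At 90%, z = 1.282.
VaR = 1.282 × 1.058% = 1.356%; on $15,000,000 that is $203,400.

$203,000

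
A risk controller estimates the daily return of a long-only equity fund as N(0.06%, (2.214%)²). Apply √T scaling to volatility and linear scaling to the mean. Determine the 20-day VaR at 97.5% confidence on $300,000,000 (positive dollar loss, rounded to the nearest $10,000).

At 97.5%, z = 1.960.
σ_{20d} = 2.214% × √20 = 9.901%; μ_{20d} = 20 × 0.06% = 1.200%.
VaR = −(1.200%) + 1.960 × 9.901% = 18.206%.
On $300,000,000: 0.18206 × $300,000,000 = $54,618,000.

$54,620,000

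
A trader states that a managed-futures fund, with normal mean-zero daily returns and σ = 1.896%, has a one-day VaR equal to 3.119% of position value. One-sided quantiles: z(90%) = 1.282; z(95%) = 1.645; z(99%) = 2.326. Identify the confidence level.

95%

Implied z = VaR/σ = 3.119 / 1.896 = 1.645.
This matches z(95%) = 1.645.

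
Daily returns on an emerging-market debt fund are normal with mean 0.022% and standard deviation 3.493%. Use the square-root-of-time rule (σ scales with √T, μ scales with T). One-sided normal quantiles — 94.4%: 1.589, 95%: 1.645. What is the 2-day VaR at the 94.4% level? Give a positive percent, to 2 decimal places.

7.81%

σ_{2d} = 3.493% × √2 = 4.940%; μ_{2d} = 2 × 0.022% = 0.044%.
VaR = −(0.044%) + 1.589 × 4.940% = 7.806%.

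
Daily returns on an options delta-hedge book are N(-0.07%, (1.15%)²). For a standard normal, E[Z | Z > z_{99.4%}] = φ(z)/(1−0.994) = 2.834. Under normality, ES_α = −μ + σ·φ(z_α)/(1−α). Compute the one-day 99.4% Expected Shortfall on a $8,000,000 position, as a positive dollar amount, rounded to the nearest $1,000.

$266,000

ES = −(-0.07%) + 1.15% × 2.834 = 3.329%.
On $8,000,000: 0.03329 × $8,000,000 = $266,320.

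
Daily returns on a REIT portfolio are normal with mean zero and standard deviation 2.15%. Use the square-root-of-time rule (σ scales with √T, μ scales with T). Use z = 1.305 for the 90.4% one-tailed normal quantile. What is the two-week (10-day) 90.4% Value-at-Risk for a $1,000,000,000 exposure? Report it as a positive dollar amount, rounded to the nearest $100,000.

σ_{10d} = 2.15% × √10 = 6.799%.
VaR = 1.305 × 6.799% = 8.873%.
On $1,000,000,000: 0.08873 × $1,000,000,000 = $88,730,000.

$88,700,000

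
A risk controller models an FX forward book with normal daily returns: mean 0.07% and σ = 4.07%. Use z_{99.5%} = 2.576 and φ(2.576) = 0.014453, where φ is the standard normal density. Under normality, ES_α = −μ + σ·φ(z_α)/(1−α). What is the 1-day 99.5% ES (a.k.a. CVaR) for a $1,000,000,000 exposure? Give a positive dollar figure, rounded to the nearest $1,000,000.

$117,000,000

Tail multiplier: φ(z)/(1−α) = 0.014453 / 0.005 = 2.891.
ES = −(0.07%) + 4.07% × 2.891 = 11.696%.
On $1,000,000,000: 0.11696 × $1,000,000,000 = $116,960,000.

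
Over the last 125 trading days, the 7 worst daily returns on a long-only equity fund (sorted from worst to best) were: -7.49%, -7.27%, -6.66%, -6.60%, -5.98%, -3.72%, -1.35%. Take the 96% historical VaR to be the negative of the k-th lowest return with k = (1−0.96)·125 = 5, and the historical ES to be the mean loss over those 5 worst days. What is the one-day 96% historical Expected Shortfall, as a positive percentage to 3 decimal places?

6.800%

The 5 worst returns sum to -34.00%.
ES = −(-34.00%) / 5 = 6.8% ≈ 6.800%.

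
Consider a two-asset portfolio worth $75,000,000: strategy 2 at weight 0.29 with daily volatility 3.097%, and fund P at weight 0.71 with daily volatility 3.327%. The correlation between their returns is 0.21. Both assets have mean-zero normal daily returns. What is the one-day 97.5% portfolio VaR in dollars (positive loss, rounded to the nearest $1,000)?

$3,966,000

σ_p² = 0.29²·3.097² + 0.71²·3.327² + 2·0.21·0.29·0.71·3.097·3.327 = 7.2775 (%²).
σ_p = √7.2775 = 2.698%.
At 97.5%, z = 1.960.
VaR = 1.960 × 2.698% = 5.288%; on $75,000,000 that is $3,966,000.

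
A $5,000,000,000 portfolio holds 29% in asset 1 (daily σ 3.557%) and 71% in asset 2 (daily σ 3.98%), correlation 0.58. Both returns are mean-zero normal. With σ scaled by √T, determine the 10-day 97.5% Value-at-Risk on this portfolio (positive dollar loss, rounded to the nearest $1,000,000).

$1,093,000,000

σ_p = √(0.29²·3.557² + 0.71²·3.98² + 2·0.58·0.29·0.71·3.557·3.98) = 3.526%.
σ_{10d} = 3.526% × √10 = 11.150%.
z(97.5%) = 1.960.
VaR = 1.960 × 11.150% = 21.854%; on $5,000,000,000 that is $1,092,700,000.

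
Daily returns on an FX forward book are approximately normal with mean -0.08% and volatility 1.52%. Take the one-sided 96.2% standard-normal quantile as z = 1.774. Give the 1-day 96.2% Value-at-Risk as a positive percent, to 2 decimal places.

VaR = −μ + z·σ = −(-0.08%) + 1.774 × 1.52% = 2.776%.

2.78%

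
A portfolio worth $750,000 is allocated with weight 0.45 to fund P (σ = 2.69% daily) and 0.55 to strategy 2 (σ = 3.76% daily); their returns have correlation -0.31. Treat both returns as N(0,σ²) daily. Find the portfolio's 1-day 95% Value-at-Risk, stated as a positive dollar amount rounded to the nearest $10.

$25,250

σ_p² = 0.45²·2.69² + 0.55²·3.76² + 2·-0.31·0.45·0.55·2.69·3.76 = 4.1899 (%²).
σ_p = √4.1899 = 2.047%.
At 95%, z = 1.645.
VaR = 1.645 × 2.047% = 3.367%; on $750,000 that is $25,252.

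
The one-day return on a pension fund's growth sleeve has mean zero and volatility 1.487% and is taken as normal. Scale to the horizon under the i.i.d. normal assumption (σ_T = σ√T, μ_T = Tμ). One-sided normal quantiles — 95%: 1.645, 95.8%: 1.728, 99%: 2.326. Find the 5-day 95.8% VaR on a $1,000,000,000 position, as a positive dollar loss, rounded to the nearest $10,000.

σ_{5d} = 1.487% × √5 = 3.325%.
VaR = 1.728 × 3.325% = 5.746%.
On $1,000,000,000: 0.05746 × $1,000,000,000 = $57,460,000.

$57,460,000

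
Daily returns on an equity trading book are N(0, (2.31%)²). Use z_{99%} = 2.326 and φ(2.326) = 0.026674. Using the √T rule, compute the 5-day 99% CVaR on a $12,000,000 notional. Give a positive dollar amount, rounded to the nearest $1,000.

$1,653,000

σ_{5d} = 2.31% × √5 = 5.165%.
ES multiplier = φ(z)/(1−α) = 0.026674/0.01 = 2.667.
ES = 5.165% × 2.667 = 13.775%; on $12,000,000: $1,653,000.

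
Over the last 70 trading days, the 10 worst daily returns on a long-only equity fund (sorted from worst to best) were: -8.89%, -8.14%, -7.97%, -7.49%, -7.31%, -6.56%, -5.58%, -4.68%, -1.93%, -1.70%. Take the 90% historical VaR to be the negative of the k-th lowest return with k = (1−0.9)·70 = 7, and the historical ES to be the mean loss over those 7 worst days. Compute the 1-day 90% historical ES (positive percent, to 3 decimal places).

The 7 worst returns sum to -51.94%.
ES = −(-51.94%) / 7 = 7.42% ≈ 7.420%.

7.420%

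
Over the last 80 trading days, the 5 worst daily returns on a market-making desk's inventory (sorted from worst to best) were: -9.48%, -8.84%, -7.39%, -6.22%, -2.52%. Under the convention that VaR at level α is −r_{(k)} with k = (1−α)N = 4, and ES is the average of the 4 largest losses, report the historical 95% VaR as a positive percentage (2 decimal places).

6.22%

k = 4; the 4th lowest return is -6.22%, so VaR = 6.22%.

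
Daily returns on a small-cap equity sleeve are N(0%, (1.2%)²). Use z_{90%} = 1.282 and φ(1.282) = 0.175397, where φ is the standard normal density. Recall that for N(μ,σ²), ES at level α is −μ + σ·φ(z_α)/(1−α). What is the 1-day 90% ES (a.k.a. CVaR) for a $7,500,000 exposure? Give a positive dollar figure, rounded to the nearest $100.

Tail multiplier: φ(z)/(1−α) = 0.175397 / 0.1 = 1.754.
ES = 1.2% × 1.754 = 2.105%.
On $7,500,000: 0.02105 × $7,500,000 = $157,875.

$157,900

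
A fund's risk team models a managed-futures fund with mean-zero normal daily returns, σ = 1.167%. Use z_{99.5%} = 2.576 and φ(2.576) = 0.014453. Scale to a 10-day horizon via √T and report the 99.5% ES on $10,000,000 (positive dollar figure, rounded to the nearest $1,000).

σ_{10d} = 1.167% × √10 = 3.690%.
ES multiplier = φ(z)/(1−α) = 0.014453/0.005 = 2.891.
ES = 3.690% × 2.891 = 10.668%; on $10,000,000: $1,066,800.

$1,067,000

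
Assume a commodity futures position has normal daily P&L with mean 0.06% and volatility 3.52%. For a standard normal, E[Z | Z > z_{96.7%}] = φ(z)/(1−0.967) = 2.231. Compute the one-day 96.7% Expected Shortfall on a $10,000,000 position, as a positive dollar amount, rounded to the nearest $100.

$779,300

ES = −(0.06%) + 3.52% × 2.231 = 7.793%.
On $10,000,000: 0.07793 × $10,000,000 = $779,300.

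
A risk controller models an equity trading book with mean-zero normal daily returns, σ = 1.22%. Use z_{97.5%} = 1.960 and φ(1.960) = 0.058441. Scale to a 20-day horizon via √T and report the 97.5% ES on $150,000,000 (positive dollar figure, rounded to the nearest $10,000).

σ_{20d} = 1.22% × √20 = 5.456%.
ES multiplier = φ(z)/(1−α) = 0.058441/0.025 = 2.338.
ES = 5.456% × 2.338 = 12.756%; on $150,000,000: $19,134,000.

$19,130,000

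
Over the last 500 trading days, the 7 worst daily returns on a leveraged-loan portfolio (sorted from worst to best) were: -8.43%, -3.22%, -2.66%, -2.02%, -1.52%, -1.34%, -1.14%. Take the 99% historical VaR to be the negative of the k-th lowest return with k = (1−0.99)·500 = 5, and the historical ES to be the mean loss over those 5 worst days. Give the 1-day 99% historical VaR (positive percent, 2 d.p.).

1.52%

k = 5; the 5th lowest return is -1.52%, so VaR = 1.52%.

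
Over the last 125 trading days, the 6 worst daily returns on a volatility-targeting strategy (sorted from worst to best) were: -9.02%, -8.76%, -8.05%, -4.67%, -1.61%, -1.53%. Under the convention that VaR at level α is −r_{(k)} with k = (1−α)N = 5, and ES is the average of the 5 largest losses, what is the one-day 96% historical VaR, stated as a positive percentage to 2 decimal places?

k = 5; the 5th lowest return is -1.61%, so VaR = 1.61%.

1.61%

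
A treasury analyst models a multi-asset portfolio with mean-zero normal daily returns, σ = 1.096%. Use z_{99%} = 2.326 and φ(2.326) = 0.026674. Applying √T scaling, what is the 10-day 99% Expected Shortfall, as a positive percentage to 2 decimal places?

9.24%

σ_{10d} = 1.096% × √10 = 3.466%.
ES multiplier = φ(z)/(1−α) = 0.026674/0.01 = 2.667.
ES = 3.466% × 2.667 = 9.244%.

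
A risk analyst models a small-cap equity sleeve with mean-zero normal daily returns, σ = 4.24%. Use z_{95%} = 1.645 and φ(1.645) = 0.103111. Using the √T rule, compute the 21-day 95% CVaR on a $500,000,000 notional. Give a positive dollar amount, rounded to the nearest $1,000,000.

σ_{21d} = 4.24% × √21 = 19.430%.
ES multiplier = φ(z)/(1−α) = 0.103111/0.05 = 2.062.
ES = 19.430% × 2.062 = 40.065%; on $500,000,000: $200,325,000.

$200,000,000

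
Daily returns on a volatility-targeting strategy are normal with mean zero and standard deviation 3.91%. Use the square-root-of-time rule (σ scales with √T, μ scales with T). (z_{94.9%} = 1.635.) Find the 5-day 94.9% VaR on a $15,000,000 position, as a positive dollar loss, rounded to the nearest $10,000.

σ_{5d} = 3.91% × √5 = 8.743%.
VaR = 1.635 × 8.743% = 14.295%.
On $15,000,000: 0.14295 × $15,000,000 = $2,144,250.

$2,140,000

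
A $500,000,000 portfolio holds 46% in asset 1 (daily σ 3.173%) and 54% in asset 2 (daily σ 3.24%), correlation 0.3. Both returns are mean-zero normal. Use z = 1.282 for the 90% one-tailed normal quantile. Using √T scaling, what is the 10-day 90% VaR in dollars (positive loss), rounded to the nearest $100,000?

σ_p = √(0.46²·3.173² + 0.54²·3.24² + 2·0.3·0.46·0.54·3.173·3.24) = 2.593%.
σ_{10d} = 2.593% × √10 = 8.200%.
VaR = 1.282 × 8.200% = 10.512%; on $500,000,000 that is $52,560,000.

$52,600,000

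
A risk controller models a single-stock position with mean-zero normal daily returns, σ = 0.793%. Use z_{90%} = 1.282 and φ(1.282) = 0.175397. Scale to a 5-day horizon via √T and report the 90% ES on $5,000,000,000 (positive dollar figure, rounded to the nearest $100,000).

$155,500,000

σ_{5d} = 0.793% × √5 = 1.773%.
ES multiplier = φ(z)/(1−α) = 0.175397/0.1 = 1.754.
ES = 1.773% × 1.754 = 3.110%; on $5,000,000,000: $155,500,000.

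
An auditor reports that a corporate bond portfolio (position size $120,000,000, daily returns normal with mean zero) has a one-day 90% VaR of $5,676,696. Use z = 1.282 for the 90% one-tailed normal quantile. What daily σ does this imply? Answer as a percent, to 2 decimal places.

VaR as a fraction: $5,676,696 / $120,000,000 = 4.731%.
σ = VaR / z = 4.731% / 1.282 = 3.690%.

3.69%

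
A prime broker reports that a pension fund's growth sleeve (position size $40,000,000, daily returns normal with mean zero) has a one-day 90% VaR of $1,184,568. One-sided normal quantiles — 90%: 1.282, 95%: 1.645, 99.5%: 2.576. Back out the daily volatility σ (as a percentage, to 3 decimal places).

2.310%

VaR as a fraction: $1,184,568 / $40,000,000 = 2.961%.
σ = VaR / z = 2.961% / 1.282 = 2.310%.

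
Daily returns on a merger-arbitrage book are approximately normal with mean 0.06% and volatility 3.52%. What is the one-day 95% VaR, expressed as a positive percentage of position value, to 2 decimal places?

At 95% one-sided, z = 1.645.
VaR = −μ + z·σ = −(0.06%) + 1.645 × 3.52% = 5.730%.

5.73%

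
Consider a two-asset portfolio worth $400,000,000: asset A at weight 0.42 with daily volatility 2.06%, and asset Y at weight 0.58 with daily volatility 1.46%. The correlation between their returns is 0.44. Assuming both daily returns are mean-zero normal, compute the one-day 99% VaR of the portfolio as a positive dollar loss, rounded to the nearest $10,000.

$13,520,000

σ_p² = 0.42²·2.06² + 0.58²·1.46² + 2·0.44·0.42·0.58·2.06·1.46 = 2.1104 (%²).
σ_p = √2.1104 = 1.453%.
At 99%, z = 2.326.
VaR = 2.326 × 1.453% = 3.380%; on $400,000,000 that is $13,520,000.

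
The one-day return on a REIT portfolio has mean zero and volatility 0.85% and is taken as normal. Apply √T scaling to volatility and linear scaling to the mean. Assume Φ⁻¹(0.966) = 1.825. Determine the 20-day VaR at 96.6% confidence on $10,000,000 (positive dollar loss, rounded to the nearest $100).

$693,700

σ_{20d} = 0.85% × √20 = 3.801%.
VaR = 1.825 × 3.801% = 6.937%.
On $10,000,000: 0.06937 × $10,000,000 = $693,700.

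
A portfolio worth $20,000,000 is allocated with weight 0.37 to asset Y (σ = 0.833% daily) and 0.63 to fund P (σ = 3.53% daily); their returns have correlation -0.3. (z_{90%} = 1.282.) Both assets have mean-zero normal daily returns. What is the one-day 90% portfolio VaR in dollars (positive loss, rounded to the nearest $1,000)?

$552,000

σ_p² = 0.37²·0.833² + 0.63²·3.53² + 2·-0.3·0.37·0.63·0.833·3.53 = 4.6295 (%²).
σ_p = √4.6295 = 2.152%.
VaR = 1.282 × 2.152% = 2.759%; on $20,000,000 that is $551,800.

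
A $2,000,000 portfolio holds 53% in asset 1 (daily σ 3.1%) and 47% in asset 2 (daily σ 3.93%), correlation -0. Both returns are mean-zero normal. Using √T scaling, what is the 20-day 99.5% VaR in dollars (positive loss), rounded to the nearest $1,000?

σ_p = √(0.53²·3.1² + 0.47²·3.93² + 2·-0·0.53·0.47·3.1·3.93) = 2.472%.
σ_{20d} = 2.472% × √20 = 11.055%.
z(99.5%) = 2.576.
VaR = 2.576 × 11.055% = 28.478%; on $2,000,000 that is $569,560.

$570,000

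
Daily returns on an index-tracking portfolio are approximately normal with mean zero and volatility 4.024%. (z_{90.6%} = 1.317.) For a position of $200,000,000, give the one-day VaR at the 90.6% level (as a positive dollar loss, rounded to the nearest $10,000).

VaR = z·σ = 1.317 × 4.024% = 5.300%.
On $200,000,000: 0.05300 × $200,000,000 = $10,600,000.

$10,600,000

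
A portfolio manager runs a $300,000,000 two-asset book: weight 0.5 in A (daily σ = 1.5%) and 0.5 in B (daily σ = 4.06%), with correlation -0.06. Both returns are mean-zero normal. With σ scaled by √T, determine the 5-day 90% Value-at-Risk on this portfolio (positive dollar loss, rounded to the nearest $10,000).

σ_p = √(0.5²·1.5² + 0.5²·4.06² + 2·-0.06·0.5·0.5·1.5·4.06) = 2.121%.
σ_{5d} = 2.121% × √5 = 4.743%.
z(90%) = 1.282.
VaR = 1.282 × 4.743% = 6.081%; on $300,000,000 that is $18,243,000.

$18,240,000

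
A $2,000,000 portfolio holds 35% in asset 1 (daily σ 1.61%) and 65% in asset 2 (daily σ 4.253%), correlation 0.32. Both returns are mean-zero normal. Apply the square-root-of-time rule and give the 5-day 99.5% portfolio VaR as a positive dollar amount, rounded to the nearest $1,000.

$345,000

σ_p = √(0.35²·1.61² + 0.65²·4.253² + 2·0.32·0.35·0.65·1.61·4.253) = 2.993%.
σ_{5d} = 2.993% × √5 = 6.693%.
z(99.5%) = 2.576.
VaR = 2.576 × 6.693% = 17.241%; on $2,000,000 that is $344,820.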